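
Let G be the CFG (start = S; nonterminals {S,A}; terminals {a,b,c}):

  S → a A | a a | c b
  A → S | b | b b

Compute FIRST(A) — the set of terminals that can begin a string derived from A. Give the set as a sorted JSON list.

FIRST sets, iterate to fixpoint:
round 1:
  A via A→b: +{b}
  S via S→a A: +{a}
  S via S→c b: +{c}
  FIRST(S)={a,c}  FIRST(A)={b}
round 2:
  A via A→S: +{a,c}
  FIRST(S)={a,c}  FIRST(A)={a,b,c}
round 3: done
  FIRST(S)={a,c}  FIRST(A)={a,b,c}

FIRST(A) = ["a", "b", "c"]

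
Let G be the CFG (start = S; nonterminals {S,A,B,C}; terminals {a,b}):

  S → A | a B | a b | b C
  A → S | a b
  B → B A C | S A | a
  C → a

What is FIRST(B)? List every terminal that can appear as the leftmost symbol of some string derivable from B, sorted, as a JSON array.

FIRST sets, iterate to fixpoint:
[1]
  A via A→a b: +{a}
  B via B→a: +{a}
  C via C→a: +{a}
  S via S→A: +{a}
  S via S→b C: +{b}
  S: {a,b}  A: {a}  B: {a}  C: {a}
[2]
  A via A→S: +{b}
  B via B→S A: +{b}
  S: {a,b}  A: {a,b}  B: {a,b}  C: {a}
[3] — fixpoint
  S: {a,b}  A: {a,b}  B: {a,b}  C: {a}

FIRST(B) = ["a", "b"]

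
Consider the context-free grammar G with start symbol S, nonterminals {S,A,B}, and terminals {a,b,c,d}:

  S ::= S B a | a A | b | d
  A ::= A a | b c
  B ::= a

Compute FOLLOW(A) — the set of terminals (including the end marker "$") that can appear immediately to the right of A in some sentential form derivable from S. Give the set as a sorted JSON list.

Compute FIRST by fixpoint:
iter 1:
  A via A→b c: +{b}
  B via B→a: +{a}
  S via S→a A: +{a}
  S via S→b: +{b}
  S via S→d: +{d}
  FIRST(S)={a,b,d}  FIRST(A)={b}  FIRST(B)={a}
iter 2: (no change)
  FIRST(S)={a,b,d}  FIRST(A)={b}  FIRST(B)={a}

FOLLOW sets:
seed FOLLOW(S) with $
pass 1:
  A→A a: FOLLOW(A) ⊇ FIRST(a) = {a}; new: +{a}
  S→S B a: FOLLOW(S) ⊇ FIRST(B) = {a}; new: +{a}
  S→S B a: FOLLOW(B) ⊇ FIRST(a) = {a}; new: +{a}
  S→a A: FOLLOW(A) ⊇ FOLLOW(S) ⊇ {$,a}; new: +{$}
  FOLLOW[S]={$,a}  FOLLOW[A]={$,a}  FOLLOW[B]={a}
pass 2: — fixpoint
  FOLLOW[S]={$,a}  FOLLOW[A]={$,a}  FOLLOW[B]={a}

FOLLOW(A) = ["$", "a"]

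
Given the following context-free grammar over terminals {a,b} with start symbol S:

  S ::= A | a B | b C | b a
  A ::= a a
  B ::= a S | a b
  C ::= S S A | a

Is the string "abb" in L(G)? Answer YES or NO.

CNF form of G:
  S -> T0 B | T0 T0 | T1 C | T1 T0
  A -> T0 T0
  B -> T0 S | T0 T1
  C -> S X2 | a
  T0 -> a
  T1 -> b
  X2 -> S A

CYK fill:
  [0..0]={C,T0}  "a"  orig:{C}
  [1..1]={T1}  "b"  orig:{}
  [2..2]={T1}  "b"  orig:{}
  [0..1]={B}  "ab"
  [1..2]=∅  "bb"
  [0..2]=∅  "abb"

S ∉ T[0,2] ⇒ NO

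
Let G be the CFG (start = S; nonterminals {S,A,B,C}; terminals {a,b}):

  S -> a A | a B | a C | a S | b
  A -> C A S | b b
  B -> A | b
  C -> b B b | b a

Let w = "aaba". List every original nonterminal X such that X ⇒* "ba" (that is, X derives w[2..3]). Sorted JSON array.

Convert to CNF:
  S -> T1 A | T1 B | T1 C | T1 S | b
  A -> C X2 | T0 T0
  B -> C X3 | T0 T0 | b
  C -> T0 T1 | T0 X4
  T0 -> b
  T1 -> a
  X2 -> A S
  X3 -> A S
  X4 -> B T0

CYK fill (cells [i..j] with 2 ≤ i ≤ j ≤ 3 only):
  T[2,2] 'b' = {B,S,T0}  orig:{B,S}
  T[3,3] 'a' = {T1}  orig:{}
  T[2,3] 'ba' = {C}

Original NTs in T[2,3] deriving "ba": ["C"]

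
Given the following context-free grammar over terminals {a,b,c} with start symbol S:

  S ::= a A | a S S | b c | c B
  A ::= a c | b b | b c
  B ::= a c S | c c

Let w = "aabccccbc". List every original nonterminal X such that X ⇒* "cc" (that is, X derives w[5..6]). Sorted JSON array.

Convert to CNF:
  S -> T0 A | T0 X4 | T1 B | T2 T1
  A -> T0 T1 | T2 T1 | T2 T2
  B -> T0 X3 | T1 T1
  T0 -> a
  T1 -> c
  T2 -> b
  X3 -> T1 S
  X4 -> S S

CYK fill, restricted to cells inside w[5..6]:
  cell(5,5) c: {T1}  orig:{}
  cell(6,6) c: {T1}  orig:{}
  cell(5,6) cc: {B}

Original NTs in T[5,6] deriving "cc": ["B"]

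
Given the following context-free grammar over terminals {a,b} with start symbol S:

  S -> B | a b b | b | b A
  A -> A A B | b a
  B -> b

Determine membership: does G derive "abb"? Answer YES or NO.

Convert to CNF:
  S -> T0 A | T1 X3 | b
  A -> A X2 | T0 T1
  B -> b
  T0 -> b
  T1 -> a
  X2 -> A B
  X3 -> T0 T0

Fill CYK table bottom-up:
  [0..0]={T1}  "a"  orig:{}
  [1..1]={B,S,T0}  "b"  orig:{B,S}
  [2..2]={B,S,T0}  "b"  orig:{B,S}
  [0..1]=∅  "ab"
  [1..2]={X3}  "bb"  orig:{}
  [0..2]={S}  "abb"

S ∈ T[0,2] ⇒ YES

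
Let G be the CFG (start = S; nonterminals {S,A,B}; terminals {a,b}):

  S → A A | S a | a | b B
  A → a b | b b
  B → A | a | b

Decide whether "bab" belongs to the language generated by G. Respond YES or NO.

CNF form of G:
  S -> A A | S T0 | T1 B | a
  A -> T0 T1 | T1 T1
  B -> T0 T1 | T1 T1 | a | b
  T0 -> a
  T1 -> b

CYK table (by increasing span):
  [0..0]={B,T1}  "b"  orig:{B}
  [1..1]={B,S,T0}  "a"  orig:{B,S}
  [2..2]={B,T1}  "b"  orig:{B}
  [0..1]={S}  "ba"
  [1..2]={A,B}  "ab"
  [0..2]={S}  "bab"

S ∈ T[0,2] ⇒ YES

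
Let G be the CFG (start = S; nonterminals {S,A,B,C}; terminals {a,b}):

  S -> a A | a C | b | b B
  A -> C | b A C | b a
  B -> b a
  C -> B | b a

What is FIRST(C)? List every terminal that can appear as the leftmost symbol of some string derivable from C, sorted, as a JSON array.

Compute FIRST by fixpoint:
pass 1:
  A via A→b A C: +{b}
  B via B→b a: +{b}
  C via C→B: +{b}
  S via S→a A: +{a}
  S via S→b: +{b}
  FIRST(S)={a,b}  FIRST(A)={b}  FIRST(B)={b}  FIRST(C)={b}
pass 2: (no change)
  FIRST(S)={a,b}  FIRST(A)={b}  FIRST(B)={b}  FIRST(C)={b}

FIRST(C) = ["b"]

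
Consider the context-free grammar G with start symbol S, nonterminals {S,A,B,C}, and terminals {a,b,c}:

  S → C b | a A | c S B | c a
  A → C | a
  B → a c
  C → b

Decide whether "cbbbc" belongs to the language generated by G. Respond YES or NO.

Convert to CNF:
  S -> C T2 | T0 A | T1 T0 | T1 X3
  A -> a | b
  B -> T0 T1
  C -> b
  T0 -> a
  T1 -> c
  T2 -> b
  X3 -> S B

Fill CYK table bottom-up:
  [0..0]={T1}  "c"  orig:{}
  [1..1]={A,C,T2}  "b"  orig:{A,C}
  [2..2]={A,C,T2}  "b"  orig:{A,C}
  [3..3]={A,C,T2}  "b"  orig:{A,C}
  [4..4]={T1}  "c"  orig:{}
  [0..1]=∅  "cb"
  [1..2]={S}  "bb"
  [2..3]={S}  "bb"
  [3..4]=∅  "bc"
  [0..2]=∅  "cbb"
  [1..3]=∅  "bbb"
  [2..4]=∅  "bbc"
  [0..3]=∅  "cbbb"
  [1..4]=∅  "bbbc"
  [0..4]=∅  "cbbbc"

S ∉ T[0,4] ⇒ NO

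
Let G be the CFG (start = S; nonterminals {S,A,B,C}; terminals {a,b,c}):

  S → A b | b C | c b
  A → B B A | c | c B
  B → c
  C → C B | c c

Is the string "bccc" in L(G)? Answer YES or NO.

CNF form of G:
  S -> A T1 | T0 T1 | T1 C
  A -> B X2 | T0 B | c
  B -> c
  C -> C B | T0 T0
  T0 -> c
  T1 -> b
  X2 -> B A

Fill CYK table bottom-up:
  cell(0,0) b: {T1}  orig:{}
  cell(1,1) c: {A,B,T0}  orig:{A,B}
  cell(2,2) c: {A,B,T0}  orig:{A,B}
  cell(3,3) c: {A,B,T0}  orig:{A,B}
  cell(0,1) bc: ∅
  cell(1,2) cc: {A,C,X2}  orig:{A,C}
  cell(2,3) cc: {A,C,X2}  orig:{A,C}
  cell(0,2) bcc: {S}
  cell(1,3) ccc: {A,C,X2}  orig:{A,C}
  cell(0,3) bccc: {S}

S ∈ T[0,3] ⇒ YES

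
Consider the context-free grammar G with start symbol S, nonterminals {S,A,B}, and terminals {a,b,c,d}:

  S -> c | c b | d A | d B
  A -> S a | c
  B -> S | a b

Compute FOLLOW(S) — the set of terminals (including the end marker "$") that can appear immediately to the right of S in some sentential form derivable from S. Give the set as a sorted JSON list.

FIRST sets, iterate to fixpoint:
pass 1:
  A via A→c: +{c}
  B via B→a b: +{a}
  S via S→c: +{c}
  S via S→d A: +{d}
  FIRST(S)={c,d}  FIRST(A)={c}  FIRST(B)={a}
pass 2:
  A via A→S a: +{d}
  B via B→S: +{c,d}
  FIRST(S)={c,d}  FIRST(A)={c,d}  FIRST(B)={a,c,d}
pass 3: (no change)
  FIRST(S)={c,d}  FIRST(A)={c,d}  FIRST(B)={a,c,d}

Compute FOLLOW by fixpoint:
seed FOLLOW(S) with $
iter 1:
  A→S a: FOLLOW(S) ⊇ FIRST(a) = {a}; new: +{a}
  S→d A: FOLLOW(A) ⊇ FOLLOW(S) ⊇ {$,a}; new: +{$,a}
  S→d B: FOLLOW(B) ⊇ FOLLOW(S) ⊇ {$,a}; new: +{$,a}
  S: {$,a}  A: {$,a}  B: {$,a}
iter 2: done
  S: {$,a}  A: {$,a}  B: {$,a}

FOLLOW(S) = ["$", "a"]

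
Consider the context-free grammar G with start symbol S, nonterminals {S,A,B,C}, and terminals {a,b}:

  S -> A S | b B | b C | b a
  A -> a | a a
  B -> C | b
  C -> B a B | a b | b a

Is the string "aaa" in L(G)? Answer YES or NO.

CNF form of G:
  S -> A S | T1 B | T1 C | T1 T0
  A -> T0 T0 | a
  B -> B X2 | T0 T1 | T1 T0 | b
  C -> B X3 | T0 T1 | T1 T0
  T0 -> a
  T1 -> b
  X2 -> T0 B
  X3 -> T0 B

Fill CYK table bottom-up:
  T[0,0] 'a' = {A,T0}  orig:{A}
  T[1,1] 'a' = {A,T0}  orig:{A}
  T[2,2] 'a' = {A,T0}  orig:{A}
  T[0,1] 'aa' = {A}
  T[1,2] 'aa' = {A}
  T[0,2] 'aaa' = ∅

S ∉ T[0,2] ⇒ NO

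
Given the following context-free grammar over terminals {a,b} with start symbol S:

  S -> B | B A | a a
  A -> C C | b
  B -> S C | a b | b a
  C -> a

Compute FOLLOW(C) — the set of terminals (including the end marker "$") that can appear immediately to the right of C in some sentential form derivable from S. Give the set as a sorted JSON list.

Compute FIRST by fixpoint:
iter 1:
  A via A→b: +{b}
  B via B→a b: +{a}
  B via B→b a: +{b}
  C via C→a: +{a}
  S via S→B: +{a,b}
  FIRST[S]={a,b}  FIRST[A]={b}  FIRST[B]={a,b}  FIRST[C]={a}
iter 2:
  A via A→C C: +{a}
  FIRST[S]={a,b}  FIRST[A]={a,b}  FIRST[B]={a,b}  FIRST[C]={a}
iter 3: done
  FIRST[S]={a,b}  FIRST[A]={a,b}  FIRST[B]={a,b}  FIRST[C]={a}

FOLLOW iteration:
initialize: $ ∈ FOLLOW(S)
iter 1:
  A→C C: FOLLOW(C) ⊇ FIRST(C) = {a}; new: +{a}
  B→S C: FOLLOW(S) ⊇ FIRST(C) = {a}; new: +{a}
  S→B: FOLLOW(B) ⊇ FOLLOW(S) ⊇ {$,a}; new: +{$,a}
  S→B A: FOLLOW(B) ⊇ FIRST(A) = {a,b}; new: +{b}
  S→B A: FOLLOW(A) ⊇ FOLLOW(S) ⊇ {$,a}; new: +{$,a}
  FOLLOW(S)={$,a}  FOLLOW(A)={$,a}  FOLLOW(B)={$,a,b}  FOLLOW(C)={a}
iter 2:
  A→C C: FOLLOW(C) ⊇ FOLLOW(A) ⊇ {$,a}; new: +{$}
  B→S C: FOLLOW(C) ⊇ FOLLOW(B) ⊇ {$,a,b}; new: +{b}
  FOLLOW(S)={$,a}  FOLLOW(A)={$,a}  FOLLOW(B)={$,a,b}  FOLLOW(C)={$,a,b}
iter 3: done
  FOLLOW(S)={$,a}  FOLLOW(A)={$,a}  FOLLOW(B)={$,a,b}  FOLLOW(C)={$,a,b}

FOLLOW(C) = ["$", "a", "b"]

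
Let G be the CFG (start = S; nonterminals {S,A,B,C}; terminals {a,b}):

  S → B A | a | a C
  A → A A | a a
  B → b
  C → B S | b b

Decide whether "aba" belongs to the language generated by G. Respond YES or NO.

CNF form of G:
  S -> B A | T0 C | a
  A -> A A | T0 T0
  B -> b
  C -> B S | T1 T1
  T0 -> a
  T1 -> b

CYK table (by increasing span):
  T[0,0] 'a' = {S,T0}  orig:{S}
  T[1,1] 'b' = {B,T1}  orig:{B}
  T[2,2] 'a' = {S,T0}  orig:{S}
  T[0,1] 'ab' = ∅
  T[1,2] 'ba' = {C}
  T[0,2] 'aba' = {S}

S ∈ T[0,2] ⇒ YES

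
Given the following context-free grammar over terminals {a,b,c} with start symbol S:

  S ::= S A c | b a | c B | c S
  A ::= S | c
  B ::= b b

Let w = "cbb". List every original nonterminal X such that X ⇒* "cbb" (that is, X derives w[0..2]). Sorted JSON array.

Convert to CNF:
  S -> S X4 | T0 B | T0 S | T1 T2
  A -> S X3 | T0 B | T0 S | T1 T2 | c
  B -> T1 T1
  T0 -> c
  T1 -> b
  T2 -> a
  X3 -> A T0
  X4 -> A T0

CYK fill — only the sub-triangle for w[0..2]:
  [0..0]={A,T0}  "c"  orig:{A}
  [1..1]={T1}  "b"  orig:{}
  [2..2]={T1}  "b"  orig:{}
  [0..1]=∅  "cb"
  [1..2]={B}  "bb"
  [0..2]={A,S}  "cbb"

Original NTs in T[0,2] deriving "cbb": ["A", "S"]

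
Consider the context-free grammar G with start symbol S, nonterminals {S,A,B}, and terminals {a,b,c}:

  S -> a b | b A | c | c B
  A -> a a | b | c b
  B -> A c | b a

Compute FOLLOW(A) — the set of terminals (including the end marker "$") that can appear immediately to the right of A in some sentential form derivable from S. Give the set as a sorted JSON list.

Compute FIRST by fixpoint:
iter 1:
  A via A→a a: +{a}
  A via A→b: +{b}
  A via A→c b: +{c}
  B via B→A c: +{a,b,c}
  S via S→a b: +{a}
  S via S→b A: +{b}
  S via S→c: +{c}
  FIRST[S]={a,b,c}  FIRST[A]={a,b,c}  FIRST[B]={a,b,c}
iter 2: — fixpoint
  FIRST[S]={a,b,c}  FIRST[A]={a,b,c}  FIRST[B]={a,b,c}

Compute FOLLOW by fixpoint:
initialize: $ ∈ FOLLOW(S)
[1]
  B→A c: FOLLOW(A) ⊇ FIRST(c) = {c}; new: +{c}
  S→b A: FOLLOW(A) ⊇ FOLLOW(S) ⊇ {$}; new: +{$}
  S→c B: FOLLOW(B) ⊇ FOLLOW(S) ⊇ {$}; new: +{$}
  S: {$}  A: {$,c}  B: {$}
[2] (no change)
  S: {$}  A: {$,c}  B: {$}

FOLLOW(A) = ["$", "c"]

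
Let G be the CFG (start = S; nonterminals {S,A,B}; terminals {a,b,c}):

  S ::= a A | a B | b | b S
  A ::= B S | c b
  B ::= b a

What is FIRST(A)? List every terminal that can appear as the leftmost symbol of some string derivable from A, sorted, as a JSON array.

Compute FIRST by fixpoint:
round 1:
  A via A→c b: +{c}
  B via B→b a: +{b}
  S via S→a A: +{a}
  S via S→b: +{b}
  FIRST(S)={a,b}  FIRST(A)={c}  FIRST(B)={b}
round 2:
  A via A→B S: +{b}
  FIRST(S)={a,b}  FIRST(A)={b,c}  FIRST(B)={b}
round 3: (stable)
  FIRST(S)={a,b}  FIRST(A)={b,c}  FIRST(B)={b}

FIRST(A) = ["b", "c"]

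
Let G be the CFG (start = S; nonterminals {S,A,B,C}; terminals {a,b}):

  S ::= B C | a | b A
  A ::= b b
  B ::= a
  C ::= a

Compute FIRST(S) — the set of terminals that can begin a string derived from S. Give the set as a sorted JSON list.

Compute FIRST by fixpoint:
iter 1:
  A via A→b b: +{b}
  B via B→a: +{a}
  C via C→a: +{a}
  S via S→B C: +{a}
  S via S→b A: +{b}
  FIRST(S)={a,b}  FIRST(A)={b}  FIRST(B)={a}  FIRST(C)={a}
iter 2: (stable)
  FIRST(S)={a,b}  FIRST(A)={b}  FIRST(B)={a}  FIRST(C)={a}

FIRST(S) = ["a", "b"]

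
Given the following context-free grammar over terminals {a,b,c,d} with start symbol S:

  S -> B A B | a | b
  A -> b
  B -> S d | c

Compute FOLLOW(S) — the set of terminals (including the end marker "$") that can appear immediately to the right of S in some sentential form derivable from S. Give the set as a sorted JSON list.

FIRST sets, iterate to fixpoint:
round 1:
  A via A→b: +{b}
  B via B→c: +{c}
  S via S→B A B: +{c}
  S via S→a: +{a}
  S via S→b: +{b}
  FIRST(S)={a,b,c}  FIRST(A)={b}  FIRST(B)={c}
round 2:
  B via B→S d: +{a,b}
  FIRST(S)={a,b,c}  FIRST(A)={b}  FIRST(B)={a,b,c}
round 3: — fixpoint
  FIRST(S)={a,b,c}  FIRST(A)={b}  FIRST(B)={a,b,c}

FOLLOW sets:
seed FOLLOW(S) with $
iter 1:
  B→S d: FOLLOW(S) ⊇ FIRST(d) = {d}; new: +{d}
  S→B A B: FOLLOW(B) ⊇ FIRST(A) = {b}; new: +{b}
  S→B A B: FOLLOW(A) ⊇ FIRST(B) = {a,b,c}; new: +{a,b,c}
  S→B A B: FOLLOW(B) ⊇ FOLLOW(S) ⊇ {$,d}; new: +{$,d}
  FOLLOW(S)={$,d}  FOLLOW(A)={a,b,c}  FOLLOW(B)={$,b,d}
iter 2: done
  FOLLOW(S)={$,d}  FOLLOW(A)={a,b,c}  FOLLOW(B)={$,b,d}

FOLLOW(S) = ["$", "d"]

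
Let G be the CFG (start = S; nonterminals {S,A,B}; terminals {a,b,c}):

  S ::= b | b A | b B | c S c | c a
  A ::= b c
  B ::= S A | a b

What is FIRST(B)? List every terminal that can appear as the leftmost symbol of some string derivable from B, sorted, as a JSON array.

Compute FIRST by fixpoint:
[1]
  A via A→b c: +{b}
  B via B→a b: +{a}
  S via S→b: +{b}
  S via S→c S c: +{c}
  S: {b,c}  A: {b}  B: {a}
[2]
  B via B→S A: +{b,c}
  S: {b,c}  A: {b}  B: {a,b,c}
[3] — fixpoint
  S: {b,c}  A: {b}  B: {a,b,c}

FIRST(B) = ["a", "b", "c"]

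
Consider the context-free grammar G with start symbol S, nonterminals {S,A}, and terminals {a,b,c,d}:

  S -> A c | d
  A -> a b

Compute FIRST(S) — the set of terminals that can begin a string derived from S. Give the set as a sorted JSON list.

FIRST sets, iterate to fixpoint:
round 1:
  A via A→a b: +{a}
  S via S→A c: +{a}
  S via S→d: +{d}
  FIRST(S)={a,d}  FIRST(A)={a}
round 2: (no change)
  FIRST(S)={a,d}  FIRST(A)={a}

FIRST(S) = ["a", "d"]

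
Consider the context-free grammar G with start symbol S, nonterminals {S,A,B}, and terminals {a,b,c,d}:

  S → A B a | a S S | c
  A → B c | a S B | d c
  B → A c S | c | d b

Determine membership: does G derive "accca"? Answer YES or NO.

Convert to CNF:
  S -> A X6 | T1 X7 | c
  A -> B T0 | T1 X4 | T2 T0
  B -> A X5 | T2 T3 | c
  T0 -> c
  T1 -> a
  T2 -> d
  T3 -> b
  X4 -> S B
  X5 -> T0 S
  X6 -> B T1
  X7 -> S S

CYK fill:
  [0..0]={T1}  "a"  orig:{}
  [1..1]={B,S,T0}  "c"  orig:{B,S}
  [2..2]={B,S,T0}  "c"  orig:{B,S}
  [3..3]={B,S,T0}  "c"  orig:{B,S}
  [4..4]={T1}  "a"  orig:{}
  [0..1]=∅  "ac"
  [1..2]={A,X4,X5,X7}  "cc"  orig:{A}
  [2..3]={A,X4,X5,X7}  "cc"  orig:{A}
  [3..4]={X6}  "ca"  orig:{}
  [0..2]={A,S}  "acc"
  [1..3]=∅  "ccc"
  [2..4]=∅  "cca"
  [0..3]={X4,X7}  "accc"  orig:{}
  [1..4]={S}  "ccca"
  [0..4]={S}  "accca"

S ∈ T[0,4] ⇒ YES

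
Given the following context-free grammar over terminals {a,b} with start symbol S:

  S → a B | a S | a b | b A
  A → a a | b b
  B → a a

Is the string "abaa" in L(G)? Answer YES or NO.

Convert to CNF:
  S -> T0 B | T0 S | T0 T1 | T1 A
  A -> T0 T0 | T1 T1
  B -> T0 T0
  T0 -> a
  T1 -> b

Fill CYK table bottom-up:
  cell(0,0) a: {T0}  orig:{}
  cell(1,1) b: {T1}  orig:{}
  cell(2,2) a: {T0}  orig:{}
  cell(3,3) a: {T0}  orig:{}
  cell(0,1) ab: {S}
  cell(1,2) ba: ∅
  cell(2,3) aa: {A,B}
  cell(0,2) aba: ∅
  cell(1,3) baa: {S}
  cell(0,3) abaa: {S}

S ∈ T[0,3] ⇒ YES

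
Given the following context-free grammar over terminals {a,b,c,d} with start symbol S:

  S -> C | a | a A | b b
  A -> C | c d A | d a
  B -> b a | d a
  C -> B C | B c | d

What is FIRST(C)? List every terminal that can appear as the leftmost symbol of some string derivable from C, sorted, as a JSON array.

Compute FIRST by fixpoint:
round 1:
  A via A→c d A: +{c}
  A via A→d a: +{d}
  B via B→b a: +{b}
  B via B→d a: +{d}
  C via C→B C: +{b,d}
  S via S→C: +{b,d}
  S via S→a: +{a}
  S: {a,b,d}  A: {c,d}  B: {b,d}  C: {b,d}
round 2:
  A via A→C: +{b}
  S: {a,b,d}  A: {b,c,d}  B: {b,d}  C: {b,d}
round 3: (stable)
  S: {a,b,d}  A: {b,c,d}  B: {b,d}  C: {b,d}

FIRST(C) = ["b", "d"]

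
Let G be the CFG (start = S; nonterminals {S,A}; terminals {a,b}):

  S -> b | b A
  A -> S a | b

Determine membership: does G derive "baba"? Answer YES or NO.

CNF form of G:
  S -> T1 A | b
  A -> S T0 | b
  T0 -> a
  T1 -> b

Fill CYK table bottom-up:
  T[0,0] 'b' = {A,S,T1}  orig:{A,S}
  T[1,1] 'a' = {T0}  orig:{}
  T[2,2] 'b' = {A,S,T1}  orig:{A,S}
  T[3,3] 'a' = {T0}  orig:{}
  T[0,1] 'ba' = {A}
  T[1,2] 'ab' = ∅
  T[2,3] 'ba' = {A}
  T[0,2] 'bab' = ∅
  T[1,3] 'aba' = ∅
  T[0,3] 'baba' = ∅

S ∉ T[0,3] ⇒ NO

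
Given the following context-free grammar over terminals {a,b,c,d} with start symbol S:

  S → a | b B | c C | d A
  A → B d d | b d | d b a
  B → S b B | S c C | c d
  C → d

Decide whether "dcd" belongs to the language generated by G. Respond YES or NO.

Convert to CNF:
  S -> T0 A | T1 B | T3 C | a
  A -> B X4 | T0 X5 | T1 T0
  B -> S X6 | S X7 | T3 T0
  C -> d
  T0 -> d
  T1 -> b
  T2 -> a
  T3 -> c
  X4 -> T0 T0
  X5 -> T1 T2
  X6 -> T1 B
  X7 -> T3 C

CYK fill:
  [0..0]={C,T0}  "d"  orig:{C}
  [1..1]={T3}  "c"  orig:{}
  [2..2]={C,T0}  "d"  orig:{C}
  [0..1]=∅  "dc"
  [1..2]={B,S,X7}  "cd"  orig:{B,S}
  [0..2]=∅  "dcd"

S ∉ T[0,2] ⇒ NO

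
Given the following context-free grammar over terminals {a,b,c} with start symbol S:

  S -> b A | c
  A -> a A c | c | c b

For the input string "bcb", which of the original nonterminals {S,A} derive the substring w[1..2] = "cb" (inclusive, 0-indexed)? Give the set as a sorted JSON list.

CNF form of G:
  S -> T2 A | c
  A -> T0 X3 | T1 T2 | c
  T0 -> a
  T1 -> c
  T2 -> b
  X3 -> A T1

Fill CYK table bottom-up — only the sub-triangle for w[1..2]:
  T[1,1] 'c' = {A,S,T1}  orig:{A,S}
  T[2,2] 'b' = {T2}  orig:{}
  T[1,2] 'cb' = {A}

Original NTs in T[1,2] deriving "cb": ["A"]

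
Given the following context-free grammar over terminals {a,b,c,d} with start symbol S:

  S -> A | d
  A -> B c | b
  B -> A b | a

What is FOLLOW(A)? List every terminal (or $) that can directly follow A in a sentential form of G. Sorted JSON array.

FIRST iteration:
pass 1:
  A via A→b: +{b}
  B via B→A b: +{b}
  B via B→a: +{a}
  S via S→A: +{b}
  S via S→d: +{d}
  FIRST(S)={b,d}  FIRST(A)={b}  FIRST(B)={a,b}
pass 2:
  A via A→B c: +{a}
  S via S→A: +{a}
  FIRST(S)={a,b,d}  FIRST(A)={a,b}  FIRST(B)={a,b}
pass 3: (stable)
  FIRST(S)={a,b,d}  FIRST(A)={a,b}  FIRST(B)={a,b}

FOLLOW sets:
FOLLOW(S) := {$}
pass 1:
  A→B c: FOLLOW(B) ⊇ FIRST(c) = {c}; new: +{c}
  B→A b: FOLLOW(A) ⊇ FIRST(b) = {b}; new: +{b}
  S→A: FOLLOW(A) ⊇ FOLLOW(S) ⊇ {$}; new: +{$}
  S: {$}  A: {$,b}  B: {c}
pass 2: (stable)
  S: {$}  A: {$,b}  B: {c}

FOLLOW(A) = ["$", "b"]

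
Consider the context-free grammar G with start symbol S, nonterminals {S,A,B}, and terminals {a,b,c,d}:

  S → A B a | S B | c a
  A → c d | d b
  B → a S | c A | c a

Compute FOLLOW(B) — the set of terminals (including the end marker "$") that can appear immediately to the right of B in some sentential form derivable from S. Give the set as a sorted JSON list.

FIRST iteration:
pass 1:
  A via A→c d: +{c}
  A via A→d b: +{d}
  B via B→a S: +{a}
  B via B→c A: +{c}
  S via S→A B a: +{c,d}
  FIRST(S)={c,d}  FIRST(A)={c,d}  FIRST(B)={a,c}
pass 2: (stable)
  FIRST(S)={c,d}  FIRST(A)={c,d}  FIRST(B)={a,c}

Compute FOLLOW by fixpoint:
seed FOLLOW(S) with $
iter 1:
  S→A B a: FOLLOW(A) ⊇ FIRST(B) = {a,c}; new: +{a,c}
  S→A B a: FOLLOW(B) ⊇ FIRST(a) = {a}; new: +{a}
  S→S B: FOLLOW(S) ⊇ FIRST(B) = {a,c}; new: +{a,c}
  S→S B: FOLLOW(B) ⊇ FOLLOW(S) ⊇ {$,a,c}; new: +{$,c}
  FOLLOW(S)={$,a,c}  FOLLOW(A)={a,c}  FOLLOW(B)={$,a,c}
iter 2:
  B→c A: FOLLOW(A) ⊇ FOLLOW(B) ⊇ {$,a,c}; new: +{$}
  FOLLOW(S)={$,a,c}  FOLLOW(A)={$,a,c}  FOLLOW(B)={$,a,c}
iter 3: (stable)
  FOLLOW(S)={$,a,c}  FOLLOW(A)={$,a,c}  FOLLOW(B)={$,a,c}

FOLLOW(B) = ["$", "a", "c"]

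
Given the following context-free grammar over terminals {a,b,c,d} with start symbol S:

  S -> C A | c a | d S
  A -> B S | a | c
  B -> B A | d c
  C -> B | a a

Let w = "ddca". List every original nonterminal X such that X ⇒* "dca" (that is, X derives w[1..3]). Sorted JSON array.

CNF form of G:
  S -> C A | T0 S | T1 T2
  A -> B S | a | c
  B -> B A | T0 T1
  C -> B A | T0 T1 | T2 T2
  T0 -> d
  T1 -> c
  T2 -> a

Fill CYK table bottom-up — only the sub-triangle for w[1..3]:
  cell(1,1) d: {T0}  orig:{}
  cell(2,2) c: {A,T1}  orig:{A}
  cell(3,3) a: {A,T2}  orig:{A}
  cell(1,2) dc: {B,C}
  cell(2,3) ca: {S}
  cell(1,3) dca: {B,C,S}

Original NTs in T[1,3] deriving "dca": ["B", "C", "S"]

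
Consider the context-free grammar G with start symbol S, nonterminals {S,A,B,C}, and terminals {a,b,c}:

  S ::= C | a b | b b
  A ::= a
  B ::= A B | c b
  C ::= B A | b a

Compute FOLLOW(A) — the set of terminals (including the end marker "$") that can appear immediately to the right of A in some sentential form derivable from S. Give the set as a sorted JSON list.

FIRST sets, iterate to fixpoint:
iter 1:
  A via A→a: +{a}
  B via B→A B: +{a}
  B via B→c b: +{c}
  C via C→B A: +{a,c}
  C via C→b a: +{b}
  S via S→C: +{a,b,c}
  S: {a,b,c}  A: {a}  B: {a,c}  C: {a,b,c}
iter 2: (stable)
  S: {a,b,c}  A: {a}  B: {a,c}  C: {a,b,c}

Compute FOLLOW by fixpoint:
seed FOLLOW(S) with $
round 1:
  B→A B: FOLLOW(A) ⊇ FIRST(B) = {a,c}; new: +{a,c}
  C→B A: FOLLOW(B) ⊇ FIRST(A) = {a}; new: +{a}
  S→C: FOLLOW(C) ⊇ FOLLOW(S) ⊇ {$}; new: +{$}
  S: {$}  A: {a,c}  B: {a}  C: {$}
round 2:
  C→B A: FOLLOW(A) ⊇ FOLLOW(C) ⊇ {$}; new: +{$}
  S: {$}  A: {$,a,c}  B: {a}  C: {$}
round 3: (no change)
  S: {$}  A: {$,a,c}  B: {a}  C: {$}

FOLLOW(A) = ["$", "a", "c"]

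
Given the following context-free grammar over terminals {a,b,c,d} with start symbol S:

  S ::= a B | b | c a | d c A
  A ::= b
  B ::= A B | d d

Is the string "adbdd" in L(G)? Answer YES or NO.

Convert to CNF:
  S -> T0 X3 | T1 B | T2 T1 | b
  A -> b
  B -> A B | T0 T0
  T0 -> d
  T1 -> a
  T2 -> c
  X3 -> T2 A

CYK table (by increasing span):
  cell(0,0) a: {T1}  orig:{}
  cell(1,1) d: {T0}  orig:{}
  cell(2,2) b: {A,S}
  cell(3,3) d: {T0}  orig:{}
  cell(4,4) d: {T0}  orig:{}
  cell(0,1) ad: ∅
  cell(1,2) db: ∅
  cell(2,3) bd: ∅
  cell(3,4) dd: {B}
  cell(0,2) adb: ∅
  cell(1,3) dbd: ∅
  cell(2,4) bdd: {B}
  cell(0,3) adbd: ∅
  cell(1,4) dbdd: ∅
  cell(0,4) adbdd: ∅

S ∉ T[0,4] ⇒ NO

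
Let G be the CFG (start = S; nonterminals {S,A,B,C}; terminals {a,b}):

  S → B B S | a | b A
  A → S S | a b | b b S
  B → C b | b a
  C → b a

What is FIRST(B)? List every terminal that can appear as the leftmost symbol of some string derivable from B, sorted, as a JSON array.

Compute FIRST by fixpoint:
iter 1:
  A via A→a b: +{a}
  A via A→b b S: +{b}
  B via B→b a: +{b}
  C via C→b a: +{b}
  S via S→B B S: +{b}
  S via S→a: +{a}
  FIRST[S]={a,b}  FIRST[A]={a,b}  FIRST[B]={b}  FIRST[C]={b}
iter 2: (stable)
  FIRST[S]={a,b}  FIRST[A]={a,b}  FIRST[B]={b}  FIRST[C]={b}

FIRST(B) = ["b"]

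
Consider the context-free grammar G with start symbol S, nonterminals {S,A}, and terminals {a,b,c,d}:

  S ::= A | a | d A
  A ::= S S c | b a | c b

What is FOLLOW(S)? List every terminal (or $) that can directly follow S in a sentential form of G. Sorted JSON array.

FIRST sets, iterate to fixpoint:
[1]
  A via A→b a: +{b}
  A via A→c b: +{c}
  S via S→A: +{b,c}
  S via S→a: +{a}
  S via S→d A: +{d}
  S: {a,b,c,d}  A: {b,c}
[2]
  A via A→S S c: +{a,d}
  S: {a,b,c,d}  A: {a,b,c,d}
[3] done
  S: {a,b,c,d}  A: {a,b,c,d}

FOLLOW sets:
FOLLOW(S) := {$}
[1]
  A→S S c: FOLLOW(S) ⊇ FIRST(S) = {a,b,c,d}; new: +{a,b,c,d}
  S→A: FOLLOW(A) ⊇ FOLLOW(S) ⊇ {$,a,b,c,d}; new: +{$,a,b,c,d}
  S: {$,a,b,c,d}  A: {$,a,b,c,d}
[2] (stable)
  S: {$,a,b,c,d}  A: {$,a,b,c,d}

FOLLOW(S) = ["$", "a", "b", "c", "d"]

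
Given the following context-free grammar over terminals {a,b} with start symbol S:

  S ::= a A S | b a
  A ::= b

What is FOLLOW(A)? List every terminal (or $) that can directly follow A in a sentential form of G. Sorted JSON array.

Compute FIRST by fixpoint:
iter 1:
  A via A→b: +{b}
  S via S→a A S: +{a}
  S via S→b a: +{b}
  FIRST(S)={a,b}  FIRST(A)={b}
iter 2: — fixpoint
  FIRST(S)={a,b}  FIRST(A)={b}

FOLLOW sets:
initialize: $ ∈ FOLLOW(S)
round 1:
  S→a A S: FOLLOW(A) ⊇ FIRST(S) = {a,b}; new: +{a,b}
  FOLLOW(S)={$}  FOLLOW(A)={a,b}
round 2: done
  FOLLOW(S)={$}  FOLLOW(A)={a,b}

FOLLOW(A) = ["a", "b"]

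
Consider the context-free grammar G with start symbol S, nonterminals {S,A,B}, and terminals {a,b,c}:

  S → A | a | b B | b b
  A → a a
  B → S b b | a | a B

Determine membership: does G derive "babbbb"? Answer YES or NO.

Convert to CNF:
  S -> T0 T0 | T1 B | T1 T1 | a
  A -> T0 T0
  B -> S X2 | T0 B | a
  T0 -> a
  T1 -> b
  X2 -> T1 T1

CYK fill:
  cell(0,0) b: {T1}  orig:{}
  cell(1,1) a: {B,S,T0}  orig:{B,S}
  cell(2,2) b: {T1}  orig:{}
  cell(3,3) b: {T1}  orig:{}
  cell(4,4) b: {T1}  orig:{}
  cell(5,5) b: {T1}  orig:{}
  cell(0,1) ba: {S}
  cell(1,2) ab: ∅
  cell(2,3) bb: {S,X2}  orig:{S}
  cell(3,4) bb: {S,X2}  orig:{S}
  cell(4,5) bb: {S,X2}  orig:{S}
  cell(0,2) bab: ∅
  cell(1,3) abb: {B}
  cell(2,4) bbb: ∅
  cell(3,5) bbb: ∅
  cell(0,3) babb: {B,S}
  cell(1,4) abbb: ∅
  cell(2,5) bbbb: {B}
  cell(0,4) babbb: ∅
  cell(1,5) abbbb: {B}
  cell(0,5) babbbb: {B,S}

S ∈ T[0,5] ⇒ YES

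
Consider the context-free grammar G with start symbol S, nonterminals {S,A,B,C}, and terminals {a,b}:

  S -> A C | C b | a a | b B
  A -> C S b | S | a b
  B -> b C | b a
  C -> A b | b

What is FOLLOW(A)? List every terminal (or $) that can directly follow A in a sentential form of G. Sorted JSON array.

FIRST iteration:
round 1:
  A via A→a b: +{a}
  B via B→b C: +{b}
  C via C→A b: +{a}
  C via C→b: +{b}
  S via S→A C: +{a}
  S via S→C b: +{b}
  FIRST(S)={a,b}  FIRST(A)={a}  FIRST(B)={b}  FIRST(C)={a,b}
round 2:
  A via A→C S b: +{b}
  FIRST(S)={a,b}  FIRST(A)={a,b}  FIRST(B)={b}  FIRST(C)={a,b}
round 3: (no change)
  FIRST(S)={a,b}  FIRST(A)={a,b}  FIRST(B)={b}  FIRST(C)={a,b}

FOLLOW sets:
seed FOLLOW(S) with $
pass 1:
  A→C S b: FOLLOW(C) ⊇ FIRST(S) = {a,b}; new: +{a,b}
  A→C S b: FOLLOW(S) ⊇ FIRST(b) = {b}; new: +{b}
  C→A b: FOLLOW(A) ⊇ FIRST(b) = {b}; new: +{b}
  S→A C: FOLLOW(A) ⊇ FIRST(C) = {a,b}; new: +{a}
  S→A C: FOLLOW(C) ⊇ FOLLOW(S) ⊇ {$,b}; new: +{$}
  S→b B: FOLLOW(B) ⊇ FOLLOW(S) ⊇ {$,b}; new: +{$,b}
  FOLLOW[S]={$,b}  FOLLOW[A]={a,b}  FOLLOW[B]={$,b}  FOLLOW[C]={$,a,b}
pass 2:
  A→S: FOLLOW(S) ⊇ FOLLOW(A) ⊇ {a,b}; new: +{a}
  S→b B: FOLLOW(B) ⊇ FOLLOW(S) ⊇ {$,a,b}; new: +{a}
  FOLLOW[S]={$,a,b}  FOLLOW[A]={a,b}  FOLLOW[B]={$,a,b}  FOLLOW[C]={$,a,b}
pass 3: (no change)
  FOLLOW[S]={$,a,b}  FOLLOW[A]={a,b}  FOLLOW[B]={$,a,b}  FOLLOW[C]={$,a,b}

FOLLOW(A) = ["a", "b"]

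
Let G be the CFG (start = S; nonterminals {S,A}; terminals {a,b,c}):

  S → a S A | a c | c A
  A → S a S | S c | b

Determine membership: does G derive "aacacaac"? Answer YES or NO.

Convert to CNF:
  S -> T0 T1 | T0 X3 | T1 A
  A -> S T1 | S X2 | b
  T0 -> a
  T1 -> c
  X2 -> T0 S
  X3 -> S A

Fill CYK table bottom-up:
  cell(0,0) a: {T0}  orig:{}
  cell(1,1) a: {T0}  orig:{}
  cell(2,2) c: {T1}  orig:{}
  cell(3,3) a: {T0}  orig:{}
  cell(4,4) c: {T1}  orig:{}
  cell(5,5) a: {T0}  orig:{}
  cell(6,6) a: {T0}  orig:{}
  cell(7,7) c: {T1}  orig:{}
  cell(0,1) aa: ∅
  cell(1,2) ac: {S}
  cell(2,3) ca: ∅
  cell(3,4) ac: {S}
  cell(4,5) ca: ∅
  cell(5,6) aa: ∅
  cell(6,7) ac: {S}
  cell(0,2) aac: {X2}  orig:{}
  cell(1,3) aca: ∅
  cell(2,4) cac: ∅
  cell(3,5) aca: ∅
  cell(4,6) caa: ∅
  cell(5,7) aac: {X2}  orig:{}
  cell(0,3) aaca: ∅
  cell(1,4) acac: ∅
  cell(2,5) caca: ∅
  cell(3,6) acaa: ∅
  cell(4,7) caac: ∅
  cell(0,4) aacac: ∅
  cell(1,5) acaca: ∅
  cell(2,6) cacaa: ∅
  cell(3,7) acaac: {A}
  cell(0,5) aacaca: ∅
  cell(1,6) acacaa: ∅
  cell(2,7) cacaac: {S}
  cell(0,6) aacacaa: ∅
  cell(1,7) acacaac: {X2,X3}  orig:{}
  cell(0,7) aacacaac: {S}

S ∈ T[0,7] ⇒ YES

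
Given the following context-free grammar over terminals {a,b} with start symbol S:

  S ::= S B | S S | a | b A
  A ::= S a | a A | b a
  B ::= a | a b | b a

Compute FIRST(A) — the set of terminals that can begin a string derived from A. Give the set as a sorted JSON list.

FIRST sets, iterate to fixpoint:
iter 1:
  A via A→a A: +{a}
  A via A→b a: +{b}
  B via B→a: +{a}
  B via B→b a: +{b}
  S via S→a: +{a}
  S via S→b A: +{b}
  FIRST[S]={a,b}  FIRST[A]={a,b}  FIRST[B]={a,b}
iter 2: done
  FIRST[S]={a,b}  FIRST[A]={a,b}  FIRST[B]={a,b}

FIRST(A) = ["a", "b"]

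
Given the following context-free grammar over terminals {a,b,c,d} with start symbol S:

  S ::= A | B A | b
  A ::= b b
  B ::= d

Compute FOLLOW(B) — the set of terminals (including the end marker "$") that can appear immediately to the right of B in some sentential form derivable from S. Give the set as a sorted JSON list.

FIRST sets, iterate to fixpoint:
round 1:
  A via A→b b: +{b}
  B via B→d: +{d}
  S via S→A: +{b}
  S via S→B A: +{d}
  FIRST(S)={b,d}  FIRST(A)={b}  FIRST(B)={d}
round 2: — fixpoint
  FIRST(S)={b,d}  FIRST(A)={b}  FIRST(B)={d}

FOLLOW sets:
FOLLOW(S) := {$}
pass 1:
  S→A: FOLLOW(A) ⊇ FOLLOW(S) ⊇ {$}; new: +{$}
  S→B A: FOLLOW(B) ⊇ FIRST(A) = {b}; new: +{b}
  FOLLOW(S)={$}  FOLLOW(A)={$}  FOLLOW(B)={b}
pass 2: — fixpoint
  FOLLOW(S)={$}  FOLLOW(A)={$}  FOLLOW(B)={b}

FOLLOW(B) = ["b"]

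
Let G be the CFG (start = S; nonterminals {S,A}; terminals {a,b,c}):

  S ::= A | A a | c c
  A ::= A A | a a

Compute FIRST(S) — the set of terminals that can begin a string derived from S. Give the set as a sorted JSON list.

Compute FIRST by fixpoint:
pass 1:
  A via A→a a: +{a}
  S via S→A: +{a}
  S via S→c c: +{c}
  FIRST(S)={a,c}  FIRST(A)={a}
pass 2: (no change)
  FIRST(S)={a,c}  FIRST(A)={a}

FIRST(S) = ["a", "c"]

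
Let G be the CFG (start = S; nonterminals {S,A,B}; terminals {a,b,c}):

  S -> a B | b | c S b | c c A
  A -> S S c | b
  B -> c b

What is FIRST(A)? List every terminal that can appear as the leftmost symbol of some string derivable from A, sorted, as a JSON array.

FIRST sets, iterate to fixpoint:
round 1:
  A via A→b: +{b}
  B via B→c b: +{c}
  S via S→a B: +{a}
  S via S→b: +{b}
  S via S→c S b: +{c}
  S: {a,b,c}  A: {b}  B: {c}
round 2:
  A via A→S S c: +{a,c}
  S: {a,b,c}  A: {a,b,c}  B: {c}
round 3: done
  S: {a,b,c}  A: {a,b,c}  B: {c}

FIRST(A) = ["a", "b", "c"]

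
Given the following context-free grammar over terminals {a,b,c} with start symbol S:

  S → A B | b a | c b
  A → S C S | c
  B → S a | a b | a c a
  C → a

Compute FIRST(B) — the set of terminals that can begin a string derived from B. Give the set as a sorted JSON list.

FIRST iteration:
[1]
  A via A→c: +{c}
  B via B→a b: +{a}
  C via C→a: +{a}
  S via S→A B: +{c}
  S via S→b a: +{b}
  FIRST[S]={b,c}  FIRST[A]={c}  FIRST[B]={a}  FIRST[C]={a}
[2]
  A via A→S C S: +{b}
  B via B→S a: +{b,c}
  FIRST[S]={b,c}  FIRST[A]={b,c}  FIRST[B]={a,b,c}  FIRST[C]={a}
[3] done
  FIRST[S]={b,c}  FIRST[A]={b,c}  FIRST[B]={a,b,c}  FIRST[C]={a}

FIRST(B) = ["a", "b", "c"]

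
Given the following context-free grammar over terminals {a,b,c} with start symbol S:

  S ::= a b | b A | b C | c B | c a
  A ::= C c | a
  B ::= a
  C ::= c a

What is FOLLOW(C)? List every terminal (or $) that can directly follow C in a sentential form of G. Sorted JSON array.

Compute FIRST by fixpoint:
round 1:
  A via A→a: +{a}
  B via B→a: +{a}
  C via C→c a: +{c}
  S via S→a b: +{a}
  S via S→b A: +{b}
  S via S→c B: +{c}
  S: {a,b,c}  A: {a}  B: {a}  C: {c}
round 2:
  A via A→C c: +{c}
  S: {a,b,c}  A: {a,c}  B: {a}  C: {c}
round 3: done
  S: {a,b,c}  A: {a,c}  B: {a}  C: {c}

Compute FOLLOW by fixpoint:
FOLLOW(S) := {$}
pass 1:
  A→C c: FOLLOW(C) ⊇ FIRST(c) = {c}; new: +{c}
  S→b A: FOLLOW(A) ⊇ FOLLOW(S) ⊇ {$}; new: +{$}
  S→b C: FOLLOW(C) ⊇ FOLLOW(S) ⊇ {$}; new: +{$}
  S→c B: FOLLOW(B) ⊇ FOLLOW(S) ⊇ {$}; new: +{$}
  FOLLOW(S)={$}  FOLLOW(A)={$}  FOLLOW(B)={$}  FOLLOW(C)={$,c}
pass 2: done
  FOLLOW(S)={$}  FOLLOW(A)={$}  FOLLOW(B)={$}  FOLLOW(C)={$,c}

FOLLOW(C) = ["$", "c"]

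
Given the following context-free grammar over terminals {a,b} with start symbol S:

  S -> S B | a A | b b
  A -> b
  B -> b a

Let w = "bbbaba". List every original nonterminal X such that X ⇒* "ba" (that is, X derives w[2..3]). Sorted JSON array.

CNF form of G:
  S -> S B | T0 T0 | T1 A
  A -> b
  B -> T0 T1
  T0 -> b
  T1 -> a

Fill CYK table bottom-up — only the sub-triangle for w[2..3]:
  [2..2]={A,T0}  "b"  orig:{A}
  [3..3]={T1}  "a"  orig:{}
  [2..3]={B}  "ba"

Original NTs in T[2,3] deriving "ba": ["B"]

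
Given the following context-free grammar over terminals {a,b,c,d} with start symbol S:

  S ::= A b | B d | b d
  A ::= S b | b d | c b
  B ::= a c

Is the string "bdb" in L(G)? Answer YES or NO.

Convert to CNF:
  S -> A T0 | B T1 | T0 T1
  A -> S T0 | T0 T1 | T2 T0
  B -> T3 T2
  T0 -> b
  T1 -> d
  T2 -> c
  T3 -> a

CYK fill:
  cell(0,0) b: {T0}  orig:{}
  cell(1,1) d: {T1}  orig:{}
  cell(2,2) b: {T0}  orig:{}
  cell(0,1) bd: {A,S}
  cell(1,2) db: ∅
  cell(0,2) bdb: {A,S}

S ∈ T[0,2] ⇒ YES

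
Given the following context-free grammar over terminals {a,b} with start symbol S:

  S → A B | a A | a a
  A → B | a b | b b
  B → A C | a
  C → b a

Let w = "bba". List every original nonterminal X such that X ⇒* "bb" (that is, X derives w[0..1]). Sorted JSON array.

CNF form of G:
  S -> A B | T0 A | T0 T0
  A -> A C | T0 T1 | T1 T1 | a
  B -> A C | a
  C -> T1 T0
  T0 -> a
  T1 -> b

CYK fill, restricted to cells inside w[0..1]:
  [0..0]={T1}  "b"  orig:{}
  [1..1]={T1}  "b"  orig:{}
  [0..1]={A}  "bb"

Original NTs in T[0,1] deriving "bb": ["A"]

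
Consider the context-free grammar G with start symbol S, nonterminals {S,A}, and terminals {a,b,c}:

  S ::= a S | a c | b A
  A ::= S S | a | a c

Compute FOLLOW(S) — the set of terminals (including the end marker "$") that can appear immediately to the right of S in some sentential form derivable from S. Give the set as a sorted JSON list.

FIRST iteration:
round 1:
  A via A→a: +{a}
  S via S→a S: +{a}
  S via S→b A: +{b}
  FIRST(S)={a,b}  FIRST(A)={a}
round 2:
  A via A→S S: +{b}
  FIRST(S)={a,b}  FIRST(A)={a,b}
round 3: — fixpoint
  FIRST(S)={a,b}  FIRST(A)={a,b}

FOLLOW iteration:
seed FOLLOW(S) with $
pass 1:
  A→S S: FOLLOW(S) ⊇ FIRST(S) = {a,b}; new: +{a,b}
  S→b A: FOLLOW(A) ⊇ FOLLOW(S) ⊇ {$,a,b}; new: +{$,a,b}
  FOLLOW(S)={$,a,b}  FOLLOW(A)={$,a,b}
pass 2: done
  FOLLOW(S)={$,a,b}  FOLLOW(A)={$,a,b}

FOLLOW(S) = ["$", "a", "b"]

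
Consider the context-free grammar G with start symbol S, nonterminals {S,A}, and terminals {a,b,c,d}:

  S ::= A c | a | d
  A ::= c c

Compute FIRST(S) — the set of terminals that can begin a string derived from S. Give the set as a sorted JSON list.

FIRST sets, iterate to fixpoint:
iter 1:
  A via A→c c: +{c}
  S via S→A c: +{c}
  S via S→a: +{a}
  S via S→d: +{d}
  FIRST(S)={a,c,d}  FIRST(A)={c}
iter 2: (stable)
  FIRST(S)={a,c,d}  FIRST(A)={c}

FIRST(S) = ["a", "c", "d"]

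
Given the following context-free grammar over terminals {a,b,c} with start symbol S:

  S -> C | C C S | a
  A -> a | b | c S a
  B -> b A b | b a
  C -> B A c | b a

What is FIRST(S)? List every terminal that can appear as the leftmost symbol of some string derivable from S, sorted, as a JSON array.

Compute FIRST by fixpoint:
iter 1:
  A via A→a: +{a}
  A via A→b: +{b}
  A via A→c S a: +{c}
  B via B→b A b: +{b}
  C via C→B A c: +{b}
  S via S→C: +{b}
  S via S→a: +{a}
  FIRST[S]={a,b}  FIRST[A]={a,b,c}  FIRST[B]={b}  FIRST[C]={b}
iter 2: (no change)
  FIRST[S]={a,b}  FIRST[A]={a,b,c}  FIRST[B]={b}  FIRST[C]={b}

FIRST(S) = ["a", "b"]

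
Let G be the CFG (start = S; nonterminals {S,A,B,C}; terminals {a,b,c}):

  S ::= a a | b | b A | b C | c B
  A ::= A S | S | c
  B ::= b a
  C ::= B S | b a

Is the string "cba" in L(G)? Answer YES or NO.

Convert to CNF:
  S -> T0 T0 | T1 A | T1 C | T2 B | b
  A -> A S | T0 T0 | T1 A | T1 C | T2 B | b | c
  B -> T1 T0
  C -> B S | T1 T0
  T0 -> a
  T1 -> b
  T2 -> c

CYK table (by increasing span):
  [0..0]={A,T2}  "c"  orig:{A}
  [1..1]={A,S,T1}  "b"  orig:{A,S}
  [2..2]={T0}  "a"  orig:{}
  [0..1]={A}  "cb"
  [1..2]={B,C}  "ba"
  [0..2]={A,S}  "cba"

S ∈ T[0,2] ⇒ YES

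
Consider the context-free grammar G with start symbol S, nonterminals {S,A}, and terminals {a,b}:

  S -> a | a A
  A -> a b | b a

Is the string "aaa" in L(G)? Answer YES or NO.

CNF form of G:
  S -> T0 A | a
  A -> T0 T1 | T1 T0
  T0 -> a
  T1 -> b

CYK fill:
  [0..0]={S,T0}  "a"  orig:{S}
  [1..1]={S,T0}  "a"  orig:{S}
  [2..2]={S,T0}  "a"  orig:{S}
  [0..1]=∅  "aa"
  [1..2]=∅  "aa"
  [0..2]=∅  "aaa"

S ∉ T[0,2] ⇒ NO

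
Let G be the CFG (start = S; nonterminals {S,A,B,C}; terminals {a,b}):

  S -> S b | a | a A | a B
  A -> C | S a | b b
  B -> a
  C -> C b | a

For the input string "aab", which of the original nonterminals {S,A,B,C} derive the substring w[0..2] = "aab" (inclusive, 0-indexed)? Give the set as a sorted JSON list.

CNF form of G:
  S -> S T0 | T1 A | T1 B | a
  A -> C T0 | S T1 | T0 T0 | a
  B -> a
  C -> C T0 | a
  T0 -> b
  T1 -> a

Fill CYK table bottom-up, restricted to cells inside w[0..2]:
  T[0,0] 'a' = {A,B,C,S,T1}  orig:{A,B,C,S}
  T[1,1] 'a' = {A,B,C,S,T1}  orig:{A,B,C,S}
  T[2,2] 'b' = {T0}  orig:{}
  T[0,1] 'aa' = {A,S}
  T[1,2] 'ab' = {A,C,S}
  T[0,2] 'aab' = {S}

Original NTs in T[0,2] deriving "aab": ["S"]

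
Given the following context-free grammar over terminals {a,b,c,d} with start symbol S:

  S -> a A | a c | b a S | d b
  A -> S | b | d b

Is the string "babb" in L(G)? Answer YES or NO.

Convert to CNF:
  S -> T0 A | T0 T1 | T2 X5 | T3 T2
  A -> T0 A | T0 T1 | T2 X4 | T3 T2 | b
  T0 -> a
  T1 -> c
  T2 -> b
  T3 -> d
  X4 -> T0 S
  X5 -> T0 S

Fill CYK table bottom-up:
  T[0,0] 'b' = {A,T2}  orig:{A}
  T[1,1] 'a' = {T0}  orig:{}
  T[2,2] 'b' = {A,T2}  orig:{A}
  T[3,3] 'b' = {A,T2}  orig:{A}
  T[0,1] 'ba' = ∅
  T[1,2] 'ab' = {A,S}
  T[2,3] 'bb' = ∅
  T[0,2] 'bab' = ∅
  T[1,3] 'abb' = ∅
  T[0,3] 'babb' = ∅

S ∉ T[0,3] ⇒ NO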